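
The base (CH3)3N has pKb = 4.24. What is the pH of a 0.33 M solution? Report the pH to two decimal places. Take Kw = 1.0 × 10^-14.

pH = 11.64

(CH3)3N + H2O ⇌ (CH3)3NH+ + OH-
Kb = 10^(−4.24) = 5.75 × 10^-5
From the ICE table, Kb = x²/(0.33 − x) = 5.75 × 10^-5.
Neglecting x in the denominator: x = √(5.75 × 10^-5 × 0.33) = 4.36 × 10^-3 M
pOH = 2.36, so pH = 14.00 − pOH = 11.64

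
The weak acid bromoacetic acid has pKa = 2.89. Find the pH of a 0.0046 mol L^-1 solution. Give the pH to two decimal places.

pH = 2.73

BrCH2COOH ⇌ BrCH2COO- + H+
Ka = 10^(−2.89) = 1.29 × 10^-3
Let x = [H+] at equilibrium. Ka = x²/(0.0046 − x).
The 5% rule fails; solving x² + Ka·x − Ka·C₀ = 0 exactly:
x = (−Ka + √(Ka² + 4·Ka·C₀))/2 = 1.87 × 10^-3 M
pH = −log[H+] = −log(1.87 × 10^-3) = 2.73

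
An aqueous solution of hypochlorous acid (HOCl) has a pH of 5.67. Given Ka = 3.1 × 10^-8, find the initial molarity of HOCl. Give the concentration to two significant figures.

[H+] = 10^(-5.67) = 2.14 × 10^-6 M = x
Ka = x²/(C₀ − x) ⇒ C₀ = x + x²/Ka
C₀ = 2.14 × 10^-6 + (2.14 × 10^-6)²/(3.1 × 10^-8) = 1.50 × 10^-4 M

C₀ = 1.5 × 10^-4 M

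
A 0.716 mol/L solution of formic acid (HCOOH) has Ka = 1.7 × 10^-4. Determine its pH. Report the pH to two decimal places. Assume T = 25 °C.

pH = 1.96

HCOOH ⇌ HCOO- + H+
From the ICE table, Ka = [H+]²/(0.716 − [H+]) = 1.7 × 10^-4.
Neglecting [H+] in the denominator: [H+] = √(1.7 × 10^-4 × 0.716) = 1.10 × 10^-2 M
Check: 1.5% ionized — well under 5%, approximation valid.
pH = −log[H+] = −log(1.10 × 10^-2) = 1.96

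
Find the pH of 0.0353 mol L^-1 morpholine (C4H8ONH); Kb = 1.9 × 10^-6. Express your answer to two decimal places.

pH = 10.41

C4H8ONH + H2O ⇌ C4H8ONH2+ + OH-
From the ICE table, Kb = x²/(0.0353 − x) = 1.9 × 10^-6.
Since Kb ≪ C₀, x ≈ √(Kb·C₀) = 2.59 × 10^-4 M.
pOH = −log(2.59 × 10^-4) = 3.59; pH = 14.00 − 3.59 = 10.41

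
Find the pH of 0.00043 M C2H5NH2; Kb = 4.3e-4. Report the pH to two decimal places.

pH = 10.42

C2H5NH2 + H2O ⇌ C2H5NH3+ + OH-
From the ICE table, Kb = x²/(0.00043 − x) = 4.3 × 10^-4.
Here C₀/Kb ≈ 1, so the small-x approximation fails. Use the quadratic:
x = [−0.00043 + √(0.00043² + 7.4e-07)]/2 = 2.66 × 10^-4 M
pOH = −log(2.66 × 10^-4) = 3.58; pH = 14.00 − 3.58 = 10.42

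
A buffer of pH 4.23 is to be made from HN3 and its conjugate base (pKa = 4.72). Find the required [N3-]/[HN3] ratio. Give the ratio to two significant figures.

pH = pKa + log(r) ⇒ log(r) = 4.23 − 4.72 = -0.49
r = [N3-]/[HN3] = 10^(-0.49) = 0.324

ratio = 0.32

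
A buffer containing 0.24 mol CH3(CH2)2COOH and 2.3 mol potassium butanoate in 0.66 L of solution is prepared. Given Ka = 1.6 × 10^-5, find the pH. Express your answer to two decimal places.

pKa = −log(1.6 × 10^-5) = 4.796
pH = pKa + log([A⁻]/[HA]) = 4.796 + log(2.3/0.24)
pH = 4.796 + (+0.982) = 5.78

pH = 5.78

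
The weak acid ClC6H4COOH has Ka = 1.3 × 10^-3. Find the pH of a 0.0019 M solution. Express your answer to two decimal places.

pH = 2.98

ClC6H4COOH ⇌ ClC6H4COO- + H+
Ka = x²/(0.0019 − x) = 1.3 × 10^-3
x is not negligible relative to C₀; solve x² + 0.0013·x − 2.47e-06 = 0.
x = (−Ka + √(Ka² + 4·Ka·C₀))/2 = 1.05 × 10^-3 M
pH = −log(1.05 × 10^-3) = 2.98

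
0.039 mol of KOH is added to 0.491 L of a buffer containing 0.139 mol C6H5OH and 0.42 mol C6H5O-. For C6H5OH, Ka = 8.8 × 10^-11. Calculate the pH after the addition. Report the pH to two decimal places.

OH- converts C6H5OH to C6H5O-: C6H5OH → 0.1 mol, C6H5O- → 0.459 mol.
pKa = −log(8.8 × 10^-11) = 10.056
pH = pKa + log(n_C6H5O-/n_C6H5OH) = 10.056 + log(0.459/0.1) = 10.056 + (+0.662)

pH = 10.72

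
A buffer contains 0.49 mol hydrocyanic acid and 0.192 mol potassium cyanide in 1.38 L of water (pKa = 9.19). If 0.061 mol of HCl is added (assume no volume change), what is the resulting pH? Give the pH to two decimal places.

pH = 8.57

Added H+ converts CN- to HCN: HCN → 0.551 mol, CN- → 0.131 mol.
pH = pKa + log([A⁻]/[HA]) = 9.19 + log(0.131/0.551) = 9.19 -0.624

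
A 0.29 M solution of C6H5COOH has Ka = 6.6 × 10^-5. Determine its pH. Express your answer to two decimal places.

C6H5COOH ⇌ C6H5COO- + H+
From the ICE table, Ka = x²/(0.29 − x) = 6.6 × 10^-5.
Assume x ≪ 0.29: x ≈ √(6.6 × 10^-5 × 0.29) = 4.37 × 10^-3 M
pH = −log(4.37 × 10^-3) = 2.36

pH = 2.36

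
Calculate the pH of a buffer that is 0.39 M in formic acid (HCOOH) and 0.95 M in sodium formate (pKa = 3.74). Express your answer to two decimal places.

pH = pKa + log([A⁻]/[HA]) = 3.74 + log(0.95/0.39)
pH = 3.74 + (+0.387) = 4.13

pH = 4.13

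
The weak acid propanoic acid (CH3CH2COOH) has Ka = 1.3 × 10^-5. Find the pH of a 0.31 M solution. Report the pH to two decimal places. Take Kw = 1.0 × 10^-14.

CH3CH2COOH ⇌ CH3CH2COO- + H+
Let x = [H+] at equilibrium. Ka = x²/(0.31 − x).
Neglecting x in the denominator: x = √(1.3 × 10^-5 × 0.31) = 2.01 × 10^-3 M
(x/C₀ = 0.65% < 5%, so the approximation holds.)
pH = −log[H+] = −log(2.01 × 10^-3) = 2.70

pH = 2.70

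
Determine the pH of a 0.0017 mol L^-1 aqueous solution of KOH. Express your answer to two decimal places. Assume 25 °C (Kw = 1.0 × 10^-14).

KOH is a strong base; [OH-] = 0.0017 M.
pOH = -log(0.0017) = 2.77
pH = 14.00 - 2.77 = 11.23

pH = 11.23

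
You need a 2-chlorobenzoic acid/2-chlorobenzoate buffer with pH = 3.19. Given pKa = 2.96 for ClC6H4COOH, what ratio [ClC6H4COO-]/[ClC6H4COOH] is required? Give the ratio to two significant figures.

ratio = 1.7

pH = pKa + log(r) ⇒ log(r) = 3.19 − 2.96 = +0.23
r = [ClC6H4COO-]/[ClC6H4COOH] = 10^(+0.23) = 1.7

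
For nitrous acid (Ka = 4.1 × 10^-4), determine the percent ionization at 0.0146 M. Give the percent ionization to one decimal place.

HNO2 ⇌ NO2- + H+; let x = [H+] at equilibrium.
Ka = x²/(C₀ − x); solving the quadratic gives x = 2.25 × 10^-3 M.
Fraction ionized = 2.25 × 10^-3 / 0.0146 = 0.1541 → 15.4%

15.4%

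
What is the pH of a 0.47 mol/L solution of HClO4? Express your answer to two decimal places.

pH = 0.33

HClO4 is a strong acid and dissociates completely, so [H+] = 0.47 M.
pH = -log(0.47) = 0.33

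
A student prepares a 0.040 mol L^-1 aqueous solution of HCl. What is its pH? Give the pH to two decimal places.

pH = 1.40

HCl is a strong acid and dissociates completely, so [H+] = 0.040 M.
pH = -log(0.04) = 1.40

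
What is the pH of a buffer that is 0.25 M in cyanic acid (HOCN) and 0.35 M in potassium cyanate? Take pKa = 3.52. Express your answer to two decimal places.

Using pH = pKa + log([base]/[acid]) with [base]/[acid] = 0.35/0.25:
pH = 3.52 + (+0.146) = 3.67

pH = 3.67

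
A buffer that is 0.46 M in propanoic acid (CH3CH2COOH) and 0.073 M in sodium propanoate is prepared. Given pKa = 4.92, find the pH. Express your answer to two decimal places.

Using pH = pKa + log([base]/[acid]) with [base]/[acid] = 0.073/0.46:
pH = 4.92 + (-0.799) = 4.12

pH = 4.12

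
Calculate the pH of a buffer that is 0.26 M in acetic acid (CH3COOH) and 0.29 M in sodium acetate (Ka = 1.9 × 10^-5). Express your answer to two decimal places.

pH = 4.77

pKa = −log(1.9 × 10^-5) = 4.721
Henderson–Hasselbalch: pH = pKa + log([CH3COO-]/[CH3COOH]) = 4.721 + log(0.29/0.26)
pH = 4.721 + (+0.047) = 4.77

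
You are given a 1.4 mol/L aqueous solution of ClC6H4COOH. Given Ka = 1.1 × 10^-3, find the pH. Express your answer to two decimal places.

pH = 1.41

ClC6H4COOH ⇌ ClC6H4COO- + H+
Ka = x²/(1.4 − x) = 1.1 × 10^-3
Assume x ≪ 1.4: x ≈ √(1.1 × 10^-3 × 1.4) = 3.92 × 10^-2 M
Check: 2.8% ionized — well under 5%, approximation valid.
pH = −log(3.92 × 10^-2) = 1.41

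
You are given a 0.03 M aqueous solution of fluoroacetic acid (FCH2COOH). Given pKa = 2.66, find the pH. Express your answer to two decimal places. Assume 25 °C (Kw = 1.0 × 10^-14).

FCH2COOH ⇌ FCH2COO- + H+
Ka = 10^(−2.66) = 2.19 × 10^-3
From the ICE table, Ka = x²/(0.03 − x) = 2.19 × 10^-3.
The 5% rule fails; solving x² + Ka·x − Ka·C₀ = 0 exactly:
x = (−Ka + √(Ka² + 4·Ka·C₀))/2 = 7.08 × 10^-3 M
pH = −log(7.08 × 10^-3) = 2.15

pH = 2.15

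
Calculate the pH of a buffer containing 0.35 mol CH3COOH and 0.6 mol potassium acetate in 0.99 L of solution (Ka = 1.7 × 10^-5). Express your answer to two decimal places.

pH = 5.00

pKa = −log(1.7 × 10^-5) = 4.770
Using pH = pKa + log([base]/[acid]) with [base]/[acid] = 0.6/0.35:
pH = 4.770 + (+0.234) = 5.00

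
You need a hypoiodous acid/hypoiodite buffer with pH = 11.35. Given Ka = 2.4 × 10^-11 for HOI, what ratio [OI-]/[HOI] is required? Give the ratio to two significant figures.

ratio = 5.4

pKa = -log(2.4 × 10^-11) = 10.620
pH = pKa + log(r) ⇒ log(r) = 11.35 − 10.620 = +0.730
r = [OI-]/[HOI] = 10^(+0.730) = 5.37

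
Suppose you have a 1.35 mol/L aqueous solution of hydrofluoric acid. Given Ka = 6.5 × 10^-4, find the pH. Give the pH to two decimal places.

HF ⇌ F- + H+
Ka = x²/(1.35 − x) = 6.5 × 10^-4
Neglecting x in the denominator: x = √(6.5 × 10^-4 × 1.35) = 2.96 × 10^-2 M
pH = −log[H+] = −log(2.96 × 10^-2) = 1.53

pH = 1.53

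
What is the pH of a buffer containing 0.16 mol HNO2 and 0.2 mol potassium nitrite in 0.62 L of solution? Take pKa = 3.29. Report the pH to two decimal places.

pH = pKa + log([A⁻]/[HA]) = 3.29 + log(0.2/0.16)
pH = 3.29 + (+0.097) = 3.39

pH = 3.39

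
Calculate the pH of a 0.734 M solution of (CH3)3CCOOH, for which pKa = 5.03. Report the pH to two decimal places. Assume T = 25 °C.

(CH3)3CCOOH ⇌ (CH3)3CCOO- + H+
Ka = 10^(−5.03) = 9.33 × 10^-6
From the ICE table, Ka = x²/(0.734 − x) = 9.33 × 10^-6.
Assume x ≪ 0.734: x ≈ √(9.33 × 10^-6 × 0.734) = 2.62 × 10^-3 M
pH = −log(2.62 × 10^-3) = 2.58

pH = 2.58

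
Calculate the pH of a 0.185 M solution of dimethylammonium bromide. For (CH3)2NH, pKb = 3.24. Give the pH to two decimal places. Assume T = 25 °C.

pH = 5.75

(CH3)2NH2+ is the conjugate acid of the weak base (CH3)2NH.
Kb = 10^(−3.24) = 5.75 × 10^-4
Ka = Kw/Kb = 1.0×10^-14 / 5.75 × 10^-4 = 1.74 × 10^-11
From the ICE table, Ka = [H+]²/(0.185 − [H+]) = 1.74 × 10^-11.
Neglecting [H+] in the denominator: [H+] = √(1.74 × 10^-11 × 0.185) = 1.79 × 10^-6 M
pH = −log[H+] = −log(1.79 × 10^-6) = 5.75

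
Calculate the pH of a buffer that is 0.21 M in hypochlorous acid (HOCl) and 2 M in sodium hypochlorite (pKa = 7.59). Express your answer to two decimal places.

Using pH = pKa + log([base]/[acid]) with [base]/[acid] = 2/0.21:
pH = 7.59 + (+0.979) = 8.57

pH = 8.57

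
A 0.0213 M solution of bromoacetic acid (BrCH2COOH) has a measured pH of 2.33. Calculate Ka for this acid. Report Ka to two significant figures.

[H+] = 10^(-2.33) = 4.68 × 10^-3 M
At equilibrium [HA] = 0.0213 − 4.68 × 10^-3 = 1.66 × 10^-2 M
Ka = [H+][A-]/[HA] = (4.68 × 10^-3)² / 1.66 × 10^-2 = 1.3 × 10^-3

Ka = 1.3 × 10^-3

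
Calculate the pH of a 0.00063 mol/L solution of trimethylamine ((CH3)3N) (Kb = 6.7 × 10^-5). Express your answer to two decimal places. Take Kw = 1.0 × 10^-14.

pH = 10.24

(CH3)3N + H2O ⇌ (CH3)3NH+ + OH-
From the ICE table, Kb = x²/(0.00063 − x) = 6.7 × 10^-5.
Here C₀/Kb ≈ 9.4, so the small-x approximation fails. Use the quadratic:
x = [−6.7e-05 + √(6.7e-05² + 1.69e-07)]/2 = 1.75 × 10^-4 M
pOH = 3.76, so pH = 14.00 − pOH = 10.24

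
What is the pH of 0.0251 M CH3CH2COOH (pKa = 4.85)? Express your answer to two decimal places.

pH = 3.23

CH3CH2COOH ⇌ CH3CH2COO- + H+
Ka = 10^(−4.85) = 1.41 × 10^-5
Ka = [H+]²/(0.0251 − [H+]) = 1.41 × 10^-5
Since Ka ≪ C₀, [H+] ≈ √(Ka·C₀) = 5.95 × 10^-4 M.
([H+]/C₀ = 2.4% < 5%, so the approximation holds.)
pH = −log[H+] = −log(5.95 × 10^-4) = 3.23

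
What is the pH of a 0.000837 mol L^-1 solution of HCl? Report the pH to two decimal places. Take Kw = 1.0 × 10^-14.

pH = 3.08

HCl is a strong acid and dissociates completely, so [H+] = 0.000837 M.
pH = -log(0.000837) = 3.08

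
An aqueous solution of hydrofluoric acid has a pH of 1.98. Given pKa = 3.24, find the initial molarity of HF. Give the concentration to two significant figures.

C₀ = 2.0 × 10^-1 M

[H+] = 10^(-1.98) = 1.05 × 10^-2 M = x
Ka = 10^(−3.24) = 5.75 × 10^-4
Ka = x²/(C₀ − x) ⇒ C₀ = x + x²/Ka
C₀ = 1.05 × 10^-2 + (1.05 × 10^-2)²/(5.75 × 10^-4) = 2.02 × 10^-1 M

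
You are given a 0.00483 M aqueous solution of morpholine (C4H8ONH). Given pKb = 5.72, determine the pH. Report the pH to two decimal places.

pH = 9.98

C4H8ONH + H2O ⇌ C4H8ONH2+ + OH-
Kb = 10^(−5.72) = 1.91 × 10^-6
From the ICE table, Kb = [OH-]²/(0.00483 − [OH-]) = 1.91 × 10^-6.
Neglecting [OH-] in the denominator: [OH-] = √(1.91 × 10^-6 × 0.00483) = 9.60 × 10^-5 M
pOH = −log(9.60 × 10^-5) = 4.02; pH = 14.00 − 4.02 = 9.98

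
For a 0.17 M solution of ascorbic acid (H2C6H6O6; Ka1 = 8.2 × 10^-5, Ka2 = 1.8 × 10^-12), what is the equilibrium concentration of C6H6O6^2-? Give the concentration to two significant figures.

1.8 × 10^-12 M

First ionization gives [H+] ≈ [HC6H6O6-] = 3.73 × 10^-3 M.
Second step: Ka2 = [H+][C6H6O6^2-]/[HC6H6O6-] ≈ [C6H6O6^2-] (since [H+] ≈ [HC6H6O6-]).
So [C6H6O6^2-] ≈ Ka2.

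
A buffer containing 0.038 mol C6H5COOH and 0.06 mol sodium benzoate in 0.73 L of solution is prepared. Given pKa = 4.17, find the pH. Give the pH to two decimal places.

pH = 4.37

Using pH = pKa + log([base]/[acid]) with [base]/[acid] = 0.06/0.038:
pH = 4.17 + (+0.198) = 4.37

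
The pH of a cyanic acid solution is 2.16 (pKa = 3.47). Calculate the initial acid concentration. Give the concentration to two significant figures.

[H+] = 10^(-2.16) = 6.92 × 10^-3 M = x
Ka = 10^(−3.47) = 3.39 × 10^-4
Ka = x²/(C₀ − x) ⇒ C₀ = x + x²/Ka
C₀ = 6.92 × 10^-3 + (6.92 × 10^-3)²/(3.39 × 10^-4) = 1.48 × 10^-1 M

C₀ = 1.5 × 10^-1 M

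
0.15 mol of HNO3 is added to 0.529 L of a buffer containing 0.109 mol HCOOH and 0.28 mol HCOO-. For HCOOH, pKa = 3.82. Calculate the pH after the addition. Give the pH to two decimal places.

pH = 3.52

After neutralization: n(HCOOH) = 0.259 mol, n(HCOO-) = 0.13 mol.
pH = pKa + log(n_HCOO-/n_HCOOH) = 3.82 + log(0.13/0.259) = 3.82 + (-0.299)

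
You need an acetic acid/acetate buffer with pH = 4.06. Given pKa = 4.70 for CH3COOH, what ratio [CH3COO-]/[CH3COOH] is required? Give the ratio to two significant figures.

pH = pKa + log(r) ⇒ log(r) = 4.06 − 4.70 = -0.64
r = [CH3COO-]/[CH3COOH] = 10^(-0.64) = 0.229

ratio = 0.23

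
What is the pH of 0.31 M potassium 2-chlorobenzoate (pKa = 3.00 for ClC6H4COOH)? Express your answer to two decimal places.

ClC6H4COO- is the conjugate base of the weak acid ClC6H4COOH.
Ka = 10^(−3.00) = 1.00 × 10^-3
Kb = Kw/Ka = 1.0×10^-14 / 1.00 × 10^-3 = 1.00 × 10^-11
Kb = [OH-]²/(0.31 − [OH-]) = 1.00 × 10^-11
Assume [OH-] ≪ 0.31: [OH-] ≈ √(1.00 × 10^-11 × 0.31) = 1.76 × 10^-6 M
pOH = −log(1.76 × 10^-6) = 5.75; pH = 14.00 − 5.75 = 8.25

pH = 8.25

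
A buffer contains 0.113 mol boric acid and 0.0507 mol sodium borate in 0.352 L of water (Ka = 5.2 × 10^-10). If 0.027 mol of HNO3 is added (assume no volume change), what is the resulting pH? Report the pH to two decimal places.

pH = 8.51

Added H+ converts B(OH)4- to B(OH)3: B(OH)3 → 0.14 mol, B(OH)4- → 0.0237 mol.
pKa = −log(5.2 × 10^-10) = 9.284
pH = pKa + log(n_B(OH)4-/n_B(OH)3) = 9.284 + log(0.0237/0.14) = 9.284 + (-0.771)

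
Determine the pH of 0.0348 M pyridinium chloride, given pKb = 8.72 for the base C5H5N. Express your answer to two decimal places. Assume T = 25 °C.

C5H5NH+ is the conjugate acid of the weak base C5H5N.
Kb = 10^(−8.72) = 1.91 × 10^-9
Ka = Kw/Kb = 1.0×10^-14 / 1.91 × 10^-9 = 5.24 × 10^-6
From the ICE table, Ka = [H+]²/(0.0348 − [H+]) = 5.24 × 10^-6.
Since Ka ≪ C₀, [H+] ≈ √(Ka·C₀) = 4.27 × 10^-4 M.
([H+]/C₀ = 1.2% < 5%, so the approximation holds.)
pH = −log(4.27 × 10^-4) = 3.37

pH = 3.37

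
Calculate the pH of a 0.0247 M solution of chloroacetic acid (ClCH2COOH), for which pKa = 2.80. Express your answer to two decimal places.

ClCH2COOH ⇌ ClCH2COO- + H+
Ka = 10^(−2.80) = 1.58 × 10^-3
From the ICE table, Ka = x²/(0.0247 − x) = 1.58 × 10^-3.
x is not negligible relative to C₀; solve x² + 0.00158·x − 3.9e-05 = 0.
x = (−Ka + √(Ka² + 4·Ka·C₀))/2 = 5.51 × 10^-3 M
pH = −log(5.51 × 10^-3) = 2.26

pH = 2.26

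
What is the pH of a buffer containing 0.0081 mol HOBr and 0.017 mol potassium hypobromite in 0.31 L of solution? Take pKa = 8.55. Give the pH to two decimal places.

pH = 8.87

pH = pKa + log([A⁻]/[HA]) = 8.55 + log(0.017/0.0081)
pH = 8.55 + (+0.322) = 8.87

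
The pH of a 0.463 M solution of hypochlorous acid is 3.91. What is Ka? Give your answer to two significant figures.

Ka = 3.3 × 10^-8

[H+] = 10^(-3.91) = 1.23 × 10^-4 M
At equilibrium [HA] = 0.463 − 1.23 × 10^-4 = 4.63 × 10^-1 M
Ka = [H+][A-]/[HA] = (1.23 × 10^-4)² / 4.63 × 10^-1 = 3.3 × 10^-8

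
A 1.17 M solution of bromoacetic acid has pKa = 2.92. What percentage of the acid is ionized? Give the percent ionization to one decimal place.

3.2%

BrCH2COOH ⇌ BrCH2COO- + H+; let x = [H+] at equilibrium.
Ka = 10^(−2.92) = 1.20 × 10^-3
x ≈ √(Ka·C₀) = √(1.20 × 10^-3 × 1.17) = 3.75 × 10^-2 M
Fraction ionized = 3.75 × 10^-2 / 1.17 = 0.0321 → 3.2%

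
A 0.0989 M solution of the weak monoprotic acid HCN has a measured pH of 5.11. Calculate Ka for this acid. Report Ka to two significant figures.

[H+] = 10^(-5.11) = 7.76 × 10^-6 M
At equilibrium [HA] = 0.0989 − 7.76 × 10^-6 = 9.89 × 10^-2 M
Ka = [H+][A-]/[HA] = (7.76 × 10^-6)² / 9.89 × 10^-2 = 6.1 × 10^-10

Ka = 6.1 × 10^-10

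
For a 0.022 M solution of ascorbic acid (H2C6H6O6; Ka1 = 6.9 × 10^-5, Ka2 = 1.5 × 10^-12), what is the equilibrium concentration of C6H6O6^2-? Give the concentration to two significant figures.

First ionization gives [H+] ≈ [HC6H6O6-] = 1.20 × 10^-3 M.
Second step: Ka2 = [H+][C6H6O6^2-]/[HC6H6O6-] ≈ [C6H6O6^2-] (since [H+] ≈ [HC6H6O6-]).
So [C6H6O6^2-] ≈ Ka2.

1.5 × 10^-12 M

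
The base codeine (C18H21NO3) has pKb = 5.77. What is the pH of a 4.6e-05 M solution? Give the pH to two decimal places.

pH = 8.90

C18H21NO3 + H2O ⇌ C18H22NO3+ + OH-
Kb = 10^(−5.77) = 1.70 × 10^-6
From the ICE table, Kb = [OH-]²/(4.6e-05 − [OH-]) = 1.70 × 10^-6.
[OH-] is not negligible relative to C₀; solve [OH-]² + 1.7e-06·[OH-] − 7.82e-11 = 0.
[OH-] = [−1.7e-06 + √(1.7e-06² + 3.13e-10)]/2 = 8.03 × 10^-6 M
pOH = 5.10, so pH = 14.00 − pOH = 8.90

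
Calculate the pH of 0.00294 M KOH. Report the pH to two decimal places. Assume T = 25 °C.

KOH is a strong base; [OH-] = 0.00294 M.
pOH = -log(0.00294) = 2.53
pH = 14.00 - 2.53 = 11.47

pH = 11.47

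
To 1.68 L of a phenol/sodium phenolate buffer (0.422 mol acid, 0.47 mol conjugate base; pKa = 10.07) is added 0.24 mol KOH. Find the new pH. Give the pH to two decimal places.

pH = 10.66

After neutralization: n(C6H5OH) = 0.182 mol, n(C6H5O-) = 0.71 mol.
pH = pKa + log(n_C6H5O-/n_C6H5OH) = 10.07 + log(0.71/0.182) = 10.07 + (+0.591)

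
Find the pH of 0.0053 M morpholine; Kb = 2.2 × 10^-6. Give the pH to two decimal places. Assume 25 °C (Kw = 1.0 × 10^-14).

C4H8ONH + H2O ⇌ C4H8ONH2+ + OH-
Kb = x²/(0.0053 − x) = 2.2 × 10^-6
Since Kb ≪ C₀, x ≈ √(Kb·C₀) = 1.08 × 10^-4 M.
Check: 2% ionized — well under 5%, approximation valid.
pOH = 3.97, so pH = 14.00 − pOH = 10.03

pH = 10.03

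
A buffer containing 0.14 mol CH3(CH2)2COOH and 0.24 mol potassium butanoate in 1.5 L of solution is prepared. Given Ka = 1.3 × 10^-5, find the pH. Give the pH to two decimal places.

pH = 5.12

pKa = −log(1.3 × 10^-5) = 4.886
Henderson–Hasselbalch: pH = pKa + log([CH3(CH2)2COO-]/[CH3(CH2)2COOH]) = 4.886 + log(0.24/0.14)
pH = 4.886 + (+0.234) = 5.12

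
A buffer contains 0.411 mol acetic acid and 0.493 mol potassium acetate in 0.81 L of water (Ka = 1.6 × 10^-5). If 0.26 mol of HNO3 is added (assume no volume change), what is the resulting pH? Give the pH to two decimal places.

pH = 4.34

Added H+ converts CH3COO- to CH3COOH: CH3COOH → 0.671 mol, CH3COO- → 0.233 mol.
pKa = −log(1.6 × 10^-5) = 4.796
Henderson–Hasselbalch with mole ratio 0.233/0.671: pH = 4.796 + (-0.459)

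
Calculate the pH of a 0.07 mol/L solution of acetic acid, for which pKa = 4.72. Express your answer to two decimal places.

CH3COOH ⇌ CH3COO- + H+
Ka = 10^(−4.72) = 1.91 × 10^-5
Ka = x²/(0.07 − x) = 1.91 × 10^-5
Neglecting x in the denominator: x = √(1.91 × 10^-5 × 0.07) = 1.16 × 10^-3 M
(x/C₀ = 1.7% < 5%, so the approximation holds.)
pH = −log(1.16 × 10^-3) = 2.94

pH = 2.94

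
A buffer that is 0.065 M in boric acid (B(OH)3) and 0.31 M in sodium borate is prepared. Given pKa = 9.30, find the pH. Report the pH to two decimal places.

Using pH = pKa + log([base]/[acid]) with [base]/[acid] = 0.31/0.065:
pH = 9.30 + (+0.678) = 9.98

pH = 9.98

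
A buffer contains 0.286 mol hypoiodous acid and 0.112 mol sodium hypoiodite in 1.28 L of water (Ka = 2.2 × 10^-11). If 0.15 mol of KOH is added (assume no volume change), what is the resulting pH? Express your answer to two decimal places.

pH = 10.94

OH- converts HOI to OI-: HOI → 0.136 mol, OI- → 0.262 mol.
pKa = −log(2.2 × 10^-11) = 10.658
pH = pKa + log([A⁻]/[HA]) = 10.658 + log(0.262/0.136) = 10.658 +0.285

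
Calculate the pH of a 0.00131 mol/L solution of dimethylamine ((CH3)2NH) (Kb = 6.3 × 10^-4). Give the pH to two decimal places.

pH = 10.81

(CH3)2NH + H2O ⇌ (CH3)2NH2+ + OH-
Let x = [OH-] at equilibrium. Kb = x²/(0.00131 − x).
x is not negligible relative to C₀; solve x² + 0.00063·x − 8.25e-07 = 0.
x = [−0.00063 + √(0.00063² + 3.3e-06)]/2 = 6.47 × 10^-4 M
pOH = −log(6.47 × 10^-4) = 3.19; pH = 14.00 − 3.19 = 10.81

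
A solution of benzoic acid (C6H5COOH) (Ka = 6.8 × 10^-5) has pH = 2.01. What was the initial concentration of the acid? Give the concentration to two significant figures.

C₀ = 1.4 M

[H+] = 10^(-2.01) = 9.77 × 10^-3 M = x
Ka = x²/(C₀ − x) ⇒ C₀ = x + x²/Ka
C₀ = 9.77 × 10^-3 + (9.77 × 10^-3)²/(6.8 × 10^-5) = 1.41 M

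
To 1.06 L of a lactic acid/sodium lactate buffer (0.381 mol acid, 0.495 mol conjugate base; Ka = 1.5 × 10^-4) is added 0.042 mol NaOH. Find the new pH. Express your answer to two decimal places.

After neutralization: n(CH3CH(OH)COOH) = 0.339 mol, n(CH3CH(OH)COO-) = 0.537 mol.
pKa = −log(1.5 × 10^-4) = 3.824
Henderson–Hasselbalch with mole ratio 0.537/0.339: pH = 3.824 + (+0.200)

pH = 4.02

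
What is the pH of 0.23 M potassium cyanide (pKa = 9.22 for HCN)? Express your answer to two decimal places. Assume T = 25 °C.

pH = 11.29

CN- is the conjugate base of the weak acid HCN.
Ka = 10^(−9.22) = 6.03 × 10^-10
Kb = Kw/Ka = 1.0×10^-14 / 6.03 × 10^-10 = 1.66 × 10^-5
From the ICE table, Kb = x²/(0.23 − x) = 1.66 × 10^-5.
Since Kb ≪ C₀, x ≈ √(Kb·C₀) = 1.95 × 10^-3 M.
pOH = 2.71, so pH = 14.00 − pOH = 11.29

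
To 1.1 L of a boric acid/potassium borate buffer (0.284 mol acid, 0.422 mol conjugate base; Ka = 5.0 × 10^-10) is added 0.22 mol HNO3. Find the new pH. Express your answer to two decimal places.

pH = 8.90

Added H+ converts B(OH)4- to B(OH)3: B(OH)3 → 0.504 mol, B(OH)4- → 0.202 mol.
pKa = −log(5.0 × 10^-10) = 9.301
pH = pKa + log(n_B(OH)4-/n_B(OH)3) = 9.301 + log(0.202/0.504) = 9.301 + (-0.397)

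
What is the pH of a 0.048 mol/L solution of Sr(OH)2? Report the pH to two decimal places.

pH = 12.98

Sr(OH)2 is a strong base (each formula unit releases 2 OH-); [OH-] = 0.096 M.
pOH = -log(0.096) = 1.02
pH = 14.00 - 1.02 = 12.98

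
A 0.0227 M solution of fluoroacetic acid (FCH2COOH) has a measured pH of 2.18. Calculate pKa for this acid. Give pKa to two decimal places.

[H+] = 10^(-2.18) = 6.61 × 10^-3 M
At equilibrium [HA] = 0.0227 − 6.61 × 10^-3 = 1.61 × 10^-2 M
Ka = [H+][A-]/[HA] = (6.61 × 10^-3)² / 1.61 × 10^-2 = 2.71 × 10^-3
pKa = -log(2.71 × 10^-3) = 2.57

pKa = 2.57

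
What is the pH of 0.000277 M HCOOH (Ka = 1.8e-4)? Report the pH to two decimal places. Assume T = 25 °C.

HCOOH ⇌ HCOO- + H+
From the ICE table, Ka = [H+]²/(0.000277 − [H+]) = 1.8 × 10^-4.
The 5% rule fails; solving [H+]² + Ka·[H+] − Ka·C₀ = 0 exactly:
[H+] = (−Ka + √(Ka² + 4·Ka·C₀))/2 = 1.51 × 10^-4 M
pH = −log[H+] = −log(1.51 × 10^-4) = 3.82

pH = 3.82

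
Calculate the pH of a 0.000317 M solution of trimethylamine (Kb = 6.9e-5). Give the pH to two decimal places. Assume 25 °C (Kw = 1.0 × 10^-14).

pH = 10.07

(CH3)3N + H2O ⇌ (CH3)3NH+ + OH-
Kb = [OH-]²/(0.000317 − [OH-]) = 6.9 × 10^-5
[OH-] is not negligible relative to C₀; solve [OH-]² + 6.9e-05·[OH-] − 2.19e-08 = 0.
[OH-] = [−6.9e-05 + √(6.9e-05² + 8.75e-08)]/2 = 1.17 × 10^-4 M
pOH = −log(1.17 × 10^-4) = 3.93; pH = 14.00 − 3.93 = 10.07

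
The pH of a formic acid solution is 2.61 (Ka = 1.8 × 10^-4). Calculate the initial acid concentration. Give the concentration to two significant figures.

C₀ = 3.6 × 10^-2 M

[H+] = 10^(-2.61) = 2.45 × 10^-3 M = x
Ka = x²/(C₀ − x) ⇒ C₀ = x + x²/Ka
C₀ = 2.45 × 10^-3 + (2.45 × 10^-3)²/(1.8 × 10^-4) = 3.58 × 10^-2 M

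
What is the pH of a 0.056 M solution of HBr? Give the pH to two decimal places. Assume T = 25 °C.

pH = 1.25

HBr is a strong acid and dissociates completely, so [H+] = 0.056 M.
pH = -log(0.056) = 1.25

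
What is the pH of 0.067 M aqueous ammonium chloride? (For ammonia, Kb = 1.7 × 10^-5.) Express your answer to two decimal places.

NH4+ is the conjugate acid of the weak base NH3.
Ka = Kw/Kb = 1.0×10^-14 / 1.7 × 10^-5 = 5.88 × 10^-10
From the ICE table, Ka = [H+]²/(0.067 − [H+]) = 5.88 × 10^-10.
Since Ka ≪ C₀, [H+] ≈ √(Ka·C₀) = 6.28 × 10^-6 M.
Check: 0.0094% ionized — well under 5%, approximation valid.
pH = −log(6.28 × 10^-6) = 5.20

pH = 5.20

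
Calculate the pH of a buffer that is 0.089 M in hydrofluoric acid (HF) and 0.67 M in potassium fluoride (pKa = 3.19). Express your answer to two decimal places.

pH = 4.07

pH = pKa + log([A⁻]/[HA]) = 3.19 + log(0.67/0.089)
pH = 3.19 + (+0.877) = 4.07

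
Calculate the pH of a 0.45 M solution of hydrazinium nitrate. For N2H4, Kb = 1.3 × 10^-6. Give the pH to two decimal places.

N2H5+ is the conjugate acid of the weak base N2H4.
Ka = Kw/Kb = 1.0×10^-14 / 1.3 × 10^-6 = 7.69 × 10^-9
Ka = x²/(0.45 − x) = 7.69 × 10^-9
Assume x ≪ 0.45: x ≈ √(7.69 × 10^-9 × 0.45) = 5.88 × 10^-5 M
pH = −log(5.88 × 10^-5) = 4.23

pH = 4.23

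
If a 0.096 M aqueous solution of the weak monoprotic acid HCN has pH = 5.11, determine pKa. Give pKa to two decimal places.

[H+] = 10^(-5.11) = 7.76 × 10^-6 M
At equilibrium [HA] = 0.096 − 7.76 × 10^-6 = 9.60 × 10^-2 M
Ka = [H+][A-]/[HA] = (7.76 × 10^-6)² / 9.60 × 10^-2 = 6.27 × 10^-10
pKa = -log(6.27 × 10^-10) = 9.20

pKa = 9.20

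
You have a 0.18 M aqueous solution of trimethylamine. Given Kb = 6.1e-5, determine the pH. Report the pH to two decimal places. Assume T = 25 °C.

pH = 11.52

(CH3)3N + H2O ⇌ (CH3)3NH+ + OH-
Let x = [OH-] at equilibrium. Kb = x²/(0.18 − x).
Since Kb ≪ C₀, x ≈ √(Kb·C₀) = 3.31 × 10^-3 M.
pOH = 2.48, so pH = 14.00 − pOH = 11.52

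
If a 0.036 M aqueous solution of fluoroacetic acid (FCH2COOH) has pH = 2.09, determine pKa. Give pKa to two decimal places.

pKa = 2.63

[H+] = 10^(-2.09) = 8.13 × 10^-3 M
At equilibrium [HA] = 0.036 − 8.13 × 10^-3 = 2.79 × 10^-2 M
Ka = [H+][A-]/[HA] = (8.13 × 10^-3)² / 2.79 × 10^-2 = 2.37 × 10^-3
pKa = -log(2.37 × 10^-3) = 2.63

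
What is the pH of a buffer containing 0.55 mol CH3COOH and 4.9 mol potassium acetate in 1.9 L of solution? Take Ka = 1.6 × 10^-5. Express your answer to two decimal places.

pH = 5.75

pKa = −log(1.6 × 10^-5) = 4.796
Using pH = pKa + log([base]/[acid]) with [base]/[acid] = 4.9/0.55:
pH = 4.796 + (+0.950) = 5.75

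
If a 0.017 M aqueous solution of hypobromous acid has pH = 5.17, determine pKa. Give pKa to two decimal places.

pKa = 8.57

[H+] = 10^(-5.17) = 6.76 × 10^-6 M
At equilibrium [HA] = 0.017 − 6.76 × 10^-6 = 1.70 × 10^-2 M
Ka = [H+][A-]/[HA] = (6.76 × 10^-6)² / 1.70 × 10^-2 = 2.69 × 10^-9
pKa = -log(2.69 × 10^-9) = 8.57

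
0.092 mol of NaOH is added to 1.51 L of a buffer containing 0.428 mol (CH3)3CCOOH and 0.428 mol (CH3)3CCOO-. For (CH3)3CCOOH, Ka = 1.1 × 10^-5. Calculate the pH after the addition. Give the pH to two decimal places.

OH- converts (CH3)3CCOOH to (CH3)3CCOO-: (CH3)3CCOOH → 0.336 mol, (CH3)3CCOO- → 0.52 mol.
pKa = −log(1.1 × 10^-5) = 4.959
pH = pKa + log(n_(CH3)3CCOO-/n_(CH3)3CCOOH) = 4.959 + log(0.52/0.336) = 4.959 + (+0.190)

pH = 5.15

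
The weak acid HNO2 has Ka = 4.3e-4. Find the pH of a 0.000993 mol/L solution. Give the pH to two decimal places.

HNO2 ⇌ NO2- + H+
Let x = [H+] at equilibrium. Ka = x²/(0.000993 − x).
The 5% rule fails; solving x² + Ka·x − Ka·C₀ = 0 exactly:
x = (−Ka + √(Ka² + 4·Ka·C₀))/2 = 4.73 × 10^-4 M
pH = −log[H+] = −log(4.73 × 10^-4) = 3.33

pH = 3.33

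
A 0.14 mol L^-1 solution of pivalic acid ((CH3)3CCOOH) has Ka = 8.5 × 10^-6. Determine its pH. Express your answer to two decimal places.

(CH3)3CCOOH ⇌ (CH3)3CCOO- + H+
Ka = [H+]²/(0.14 − [H+]) = 8.5 × 10^-6
Assume [H+] ≪ 0.14: [H+] ≈ √(8.5 × 10^-6 × 0.14) = 1.09 × 10^-3 M
Check: 0.78% ionized — well under 5%, approximation valid.
pH = −log(1.09 × 10^-3) = 2.96

pH = 2.96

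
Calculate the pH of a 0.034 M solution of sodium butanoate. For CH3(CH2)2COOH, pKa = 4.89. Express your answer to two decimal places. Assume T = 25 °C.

pH = 8.71

CH3(CH2)2COO- is the conjugate base of the weak acid CH3(CH2)2COOH.
Ka = 10^(−4.89) = 1.29 × 10^-5
Kb = Kw/Ka = 1.0×10^-14 / 1.29 × 10^-5 = 7.75 × 10^-10
Let x = [OH-] at equilibrium. Kb = x²/(0.034 − x).
Assume x ≪ 0.034: x ≈ √(7.75 × 10^-10 × 0.034) = 5.13 × 10^-6 M
pOH = 5.29, so pH = 14.00 − pOH = 8.71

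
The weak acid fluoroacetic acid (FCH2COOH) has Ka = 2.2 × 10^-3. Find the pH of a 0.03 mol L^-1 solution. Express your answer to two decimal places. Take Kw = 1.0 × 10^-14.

FCH2COOH ⇌ FCH2COO- + H+
Ka = x²/(0.03 − x) = 2.2 × 10^-3
x is not negligible relative to C₀; solve x² + 0.0022·x − 6.6e-05 = 0.
x = [−0.0022 + √(0.0022² + 0.000264)]/2 = 7.10 × 10^-3 M
pH = −log[H+] = −log(7.10 × 10^-3) = 2.15

pH = 2.15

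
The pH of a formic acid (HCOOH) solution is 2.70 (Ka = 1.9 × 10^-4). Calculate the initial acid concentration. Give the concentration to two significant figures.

C₀ = 2.3 × 10^-2 M

[H+] = 10^(-2.70) = 2.00 × 10^-3 M = x
Ka = x²/(C₀ − x) ⇒ C₀ = x + x²/Ka
C₀ = 2.00 × 10^-3 + (2.00 × 10^-3)²/(1.9 × 10^-4) = 2.31 × 10^-2 M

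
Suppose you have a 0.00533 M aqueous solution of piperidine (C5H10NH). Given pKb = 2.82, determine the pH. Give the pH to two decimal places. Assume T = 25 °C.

C5H10NH + H2O ⇌ C5H10NH2+ + OH-
Kb = 10^(−2.82) = 1.51 × 10^-3
From the ICE table, Kb = [OH-]²/(0.00533 − [OH-]) = 1.51 × 10^-3.
The 5% rule fails; solving [OH-]² + Kb·[OH-] − Kb·C₀ = 0 exactly:
[OH-] = [−0.00151 + √(0.00151² + 3.22e-05)]/2 = 2.18 × 10^-3 M
pOH = −log(2.18 × 10^-3) = 2.66; pH = 14.00 − 2.66 = 11.34

pH = 11.34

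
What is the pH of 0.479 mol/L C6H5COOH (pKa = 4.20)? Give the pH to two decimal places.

pH = 2.26

C6H5COOH ⇌ C6H5COO- + H+
Ka = 10^(−4.20) = 6.31 × 10^-5
Ka = x²/(0.479 − x) = 6.31 × 10^-5
Neglecting x in the denominator: x = √(6.31 × 10^-5 × 0.479) = 5.50 × 10^-3 M
(x/C₀ = 1.1% < 5%, so the approximation holds.)
pH = −log[H+] = −log(5.50 × 10^-3) = 2.26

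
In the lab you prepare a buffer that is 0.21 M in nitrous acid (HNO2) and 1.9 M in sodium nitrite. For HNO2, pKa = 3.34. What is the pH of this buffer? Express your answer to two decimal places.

pH = 4.30

pH = pKa + log([A⁻]/[HA]) = 3.34 + log(1.9/0.21)
pH = 3.34 + (+0.957) = 4.30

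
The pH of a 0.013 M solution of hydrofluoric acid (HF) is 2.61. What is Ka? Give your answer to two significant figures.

[H+] = 10^(-2.61) = 2.45 × 10^-3 M
At equilibrium [HA] = 0.013 − 2.45 × 10^-3 = 1.06 × 10^-2 M
Ka = [H+][A-]/[HA] = (2.45 × 10^-3)² / 1.06 × 10^-2 = 5.7 × 10^-4

Ka = 5.7 × 10^-4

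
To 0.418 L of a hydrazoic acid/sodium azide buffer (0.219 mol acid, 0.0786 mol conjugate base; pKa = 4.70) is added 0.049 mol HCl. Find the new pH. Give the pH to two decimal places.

After neutralization: n(HN3) = 0.268 mol, n(N3-) = 0.0296 mol.
pH = pKa + log(n_N3-/n_HN3) = 4.70 + log(0.0296/0.268) = 4.70 + (-0.957)

pH = 3.74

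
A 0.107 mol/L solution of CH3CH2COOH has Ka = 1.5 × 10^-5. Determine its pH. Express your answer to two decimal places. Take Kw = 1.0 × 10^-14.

pH = 2.90

CH3CH2COOH ⇌ CH3CH2COO- + H+
From the ICE table, Ka = [H+]²/(0.107 − [H+]) = 1.5 × 10^-5.
Neglecting [H+] in the denominator: [H+] = √(1.5 × 10^-5 × 0.107) = 1.27 × 10^-3 M
pH = −log[H+] = −log(1.27 × 10^-3) = 2.90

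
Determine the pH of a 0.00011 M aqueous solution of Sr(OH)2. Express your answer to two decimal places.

Sr(OH)2 is a strong base (each formula unit releases 2 OH-); [OH-] = 0.00022 M.
pOH = -log(0.00022) = 3.66
pH = 14.00 - 3.66 = 10.34

pH = 10.34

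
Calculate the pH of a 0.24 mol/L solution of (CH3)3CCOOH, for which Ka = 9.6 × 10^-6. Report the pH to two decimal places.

(CH3)3CCOOH ⇌ (CH3)3CCOO- + H+
From the ICE table, Ka = x²/(0.24 − x) = 9.6 × 10^-6.
Assume x ≪ 0.24: x ≈ √(9.6 × 10^-6 × 0.24) = 1.52 × 10^-3 M
(x/C₀ = 0.63% < 5%, so the approximation holds.)
pH = −log[H+] = −log(1.52 × 10^-3) = 2.82

pH = 2.82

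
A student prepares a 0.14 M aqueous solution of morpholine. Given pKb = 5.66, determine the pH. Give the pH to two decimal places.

C4H8ONH + H2O ⇌ C4H8ONH2+ + OH-
Kb = 10^(−5.66) = 2.19 × 10^-6
From the ICE table, Kb = [OH-]²/(0.14 − [OH-]) = 2.19 × 10^-6.
Assume [OH-] ≪ 0.14: [OH-] ≈ √(2.19 × 10^-6 × 0.14) = 5.54 × 10^-4 M
([OH-]/C₀ = 0.4% < 5%, so the approximation holds.)
pOH = −log(5.54 × 10^-4) = 3.26; pH = 14.00 − 3.26 = 10.74

pH = 10.74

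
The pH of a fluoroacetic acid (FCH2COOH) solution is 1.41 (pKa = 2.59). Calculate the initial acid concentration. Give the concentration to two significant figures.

C₀ = 6.3 × 10^-1 M

[H+] = 10^(-1.41) = 3.89 × 10^-2 M = x
Ka = 10^(−2.59) = 2.57 × 10^-3
Ka = x²/(C₀ − x) ⇒ C₀ = x + x²/Ka
C₀ = 3.89 × 10^-2 + (3.89 × 10^-2)²/(2.57 × 10^-3) = 6.28 × 10^-1 M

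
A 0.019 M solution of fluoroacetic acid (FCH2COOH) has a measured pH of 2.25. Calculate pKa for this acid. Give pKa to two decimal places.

[H+] = 10^(-2.25) = 5.62 × 10^-3 M
At equilibrium [HA] = 0.019 − 5.62 × 10^-3 = 1.34 × 10^-2 M
Ka = [H+][A-]/[HA] = (5.62 × 10^-3)² / 1.34 × 10^-2 = 2.36 × 10^-3
pKa = -log(2.36 × 10^-3) = 2.63

pKa = 2.63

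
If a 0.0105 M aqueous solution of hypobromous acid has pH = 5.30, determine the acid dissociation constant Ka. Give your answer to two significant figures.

[H+] = 10^(-5.30) = 5.01 × 10^-6 M
At equilibrium [HA] = 0.0105 − 5.01 × 10^-6 = 1.05 × 10^-2 M
Ka = [H+][A-]/[HA] = (5.01 × 10^-6)² / 1.05 × 10^-2 = 2.4 × 10^-9

Ka = 2.4 × 10^-9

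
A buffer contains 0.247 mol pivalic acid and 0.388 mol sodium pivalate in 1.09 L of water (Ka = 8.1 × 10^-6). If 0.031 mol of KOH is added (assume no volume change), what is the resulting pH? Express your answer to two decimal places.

pH = 5.38

OH- converts (CH3)3CCOOH to (CH3)3CCOO-: (CH3)3CCOOH → 0.216 mol, (CH3)3CCOO- → 0.419 mol.
pKa = −log(8.1 × 10^-6) = 5.092
Henderson–Hasselbalch with mole ratio 0.419/0.216: pH = 5.092 + (+0.288)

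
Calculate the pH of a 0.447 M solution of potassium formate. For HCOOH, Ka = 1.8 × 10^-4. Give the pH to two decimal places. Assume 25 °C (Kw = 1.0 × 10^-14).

pH = 8.70

HCOO- is the conjugate base of the weak acid HCOOH.
Kb = Kw/Ka = 1.0×10^-14 / 1.8 × 10^-4 = 5.56 × 10^-11
Kb = x²/(0.447 − x) = 5.56 × 10^-11
Assume x ≪ 0.447: x ≈ √(5.56 × 10^-11 × 0.447) = 4.99 × 10^-6 M
pOH = −log(4.99 × 10^-6) = 5.30; pH = 14.00 − 5.30 = 8.70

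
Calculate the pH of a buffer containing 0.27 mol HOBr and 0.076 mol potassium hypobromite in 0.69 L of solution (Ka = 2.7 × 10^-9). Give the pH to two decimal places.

pKa = −log(2.7 × 10^-9) = 8.569
Using pH = pKa + log([base]/[acid]) with [base]/[acid] = 0.076/0.27:
pH = 8.569 + (-0.551) = 8.02

pH = 8.02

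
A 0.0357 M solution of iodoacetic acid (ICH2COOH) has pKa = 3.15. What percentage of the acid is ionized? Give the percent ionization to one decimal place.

13.1%

ICH2COOH ⇌ ICH2COO- + H+; let x = [H+] at equilibrium.
Ka = 10^(−3.15) = 7.08 × 10^-4
Ka = x²/(C₀ − x); solving the quadratic gives x = 4.69 × 10^-3 M.
% ionization = x/C₀ × 100% = 4.69 × 10^-3/0.0357 × 100% = 13.1%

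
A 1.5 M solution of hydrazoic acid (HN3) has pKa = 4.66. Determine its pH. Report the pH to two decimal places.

pH = 2.24

HN3 ⇌ N3- + H+
Ka = 10^(−4.66) = 2.19 × 10^-5
From the ICE table, Ka = x²/(1.5 − x) = 2.19 × 10^-5.
Assume x ≪ 1.5: x ≈ √(2.19 × 10^-5 × 1.5) = 5.73 × 10^-3 M
(x/C₀ = 0.38% < 5%, so the approximation holds.)
pH = −log(5.73 × 10^-3) = 2.24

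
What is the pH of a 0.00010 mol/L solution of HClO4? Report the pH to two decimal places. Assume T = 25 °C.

pH = 4.00

HClO4 is a strong acid and dissociates completely, so [H+] = 0.00010 M.
pH = -log(0.0001) = 4.00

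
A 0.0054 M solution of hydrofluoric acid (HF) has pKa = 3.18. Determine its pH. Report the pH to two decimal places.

pH = 2.80

HF ⇌ F- + H+
Ka = 10^(−3.18) = 6.61 × 10^-4
Ka = [H+]²/(0.0054 − [H+]) = 6.61 × 10^-4
Here C₀/Ka ≈ 8.17, so the small-[H+] approximation fails. Use the quadratic:
[H+] = (−Ka + √(Ka² + 4·Ka·C₀))/2 = 1.59 × 10^-3 M
pH = −log(1.59 × 10^-3) = 2.80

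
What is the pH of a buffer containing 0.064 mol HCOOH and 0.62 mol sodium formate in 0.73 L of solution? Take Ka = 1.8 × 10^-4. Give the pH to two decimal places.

pH = 4.73

pKa = −log(1.8 × 10^-4) = 3.745
Using pH = pKa + log([base]/[acid]) with [base]/[acid] = 0.62/0.064:
pH = 3.745 + (+0.986) = 4.73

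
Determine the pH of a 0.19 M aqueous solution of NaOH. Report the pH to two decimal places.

NaOH is a strong base; [OH-] = 0.19 M.
pOH = -log(0.19) = 0.72
pH = 14.00 - 0.72 = 13.28

pH = 13.28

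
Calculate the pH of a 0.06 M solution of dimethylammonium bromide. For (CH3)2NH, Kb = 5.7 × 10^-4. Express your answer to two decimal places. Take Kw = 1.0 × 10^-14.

pH = 5.99

(CH3)2NH2+ is the conjugate acid of the weak base (CH3)2NH.
Ka = Kw/Kb = 1.0×10^-14 / 5.7 × 10^-4 = 1.75 × 10^-11
Ka = x²/(0.06 − x) = 1.75 × 10^-11
Since Ka ≪ C₀, x ≈ √(Ka·C₀) = 1.02 × 10^-6 M.
(x/C₀ = 0.0017% < 5%, so the approximation holds.)
pH = −log[H+] = −log(1.02 × 10^-6) = 5.99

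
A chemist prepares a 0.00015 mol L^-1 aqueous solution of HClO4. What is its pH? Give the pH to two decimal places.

pH = 3.82

HClO4 is a strong acid and dissociates completely, so [H+] = 0.00015 M.
pH = -log(0.00015) = 3.82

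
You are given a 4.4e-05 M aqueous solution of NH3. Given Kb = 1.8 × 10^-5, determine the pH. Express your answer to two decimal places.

pH = 9.31

NH3 + H2O ⇌ NH4+ + OH-
Kb = x²/(4.4e-05 − x) = 1.8 × 10^-5
The 5% rule fails; solving x² + Kb·x − Kb·C₀ = 0 exactly:
x = (−Kb + √(Kb² + 4·Kb·C₀))/2 = 2.05 × 10^-5 M
pOH = 4.69, so pH = 14.00 − pOH = 9.31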